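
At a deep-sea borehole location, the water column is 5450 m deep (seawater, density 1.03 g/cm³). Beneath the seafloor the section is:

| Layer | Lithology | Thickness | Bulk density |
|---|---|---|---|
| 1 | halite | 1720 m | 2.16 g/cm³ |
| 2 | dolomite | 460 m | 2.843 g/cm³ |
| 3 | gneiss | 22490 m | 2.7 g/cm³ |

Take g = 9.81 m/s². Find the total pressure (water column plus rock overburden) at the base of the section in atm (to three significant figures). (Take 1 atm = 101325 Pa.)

seawater: 1030 kg/m³ × 9.81 m/s² × 5450 m = 5.507×10^7 Pa = 543.5 atm
halite: 2160 kg/m³ × 9.81 m/s² × 1720 m = 3.645×10^7 Pa = 359.7 atm
dolomite: 2843 kg/m³ × 9.81 m/s² × 460 m = 1.283×10^7 Pa = 126.6 atm
gneiss: 2700 kg/m³ × 9.81 m/s² × 22490 m = 5.957×10^8 Pa = 5879 atm
Total = 543.5 + 359.7 + 126.6 + 5879 = 6908.8 atm

6910 atm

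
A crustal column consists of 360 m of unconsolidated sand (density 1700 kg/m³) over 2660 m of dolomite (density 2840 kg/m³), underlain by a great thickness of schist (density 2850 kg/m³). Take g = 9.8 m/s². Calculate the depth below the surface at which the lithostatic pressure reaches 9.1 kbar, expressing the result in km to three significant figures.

Pressure at base of upper layers: 1700×9.8×360 + 2840×9.8×2660 = 8.003×10^7 Pa = 0.8003 kbar
Remaining pressure to be supplied by schist: 9.100×10^8 − 8.003×10^7 = 8.300×10^8 Pa
Additional depth in schist = 8.300×10^8 Pa / (2850 kg/m³ × 9.8 m/s²) = 29716 m
Total depth = 3020 m + 29716 m = 32736 m
= 32.736 km

32.7 km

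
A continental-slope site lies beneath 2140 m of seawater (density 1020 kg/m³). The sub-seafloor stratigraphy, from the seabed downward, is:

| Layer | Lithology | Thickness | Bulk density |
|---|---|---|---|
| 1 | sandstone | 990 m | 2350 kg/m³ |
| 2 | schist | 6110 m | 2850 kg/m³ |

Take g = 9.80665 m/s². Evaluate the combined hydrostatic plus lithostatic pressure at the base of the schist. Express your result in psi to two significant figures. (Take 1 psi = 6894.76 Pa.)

seawater: 1020 kg/m³ × 9.80665 m/s² × 2140 m = 2.141×10^7 Pa = 3105 psi
sandstone: 2350 kg/m³ × 9.80665 m/s² × 990 m = 2.282×10^7 Pa = 3309 psi
schist: 2850 kg/m³ × 9.80665 m/s² × 6110 m = 1.708×10^8 Pa = 24768 psi
Total = 3105 + 3309 + 24768 = 31182 psi

31000 psi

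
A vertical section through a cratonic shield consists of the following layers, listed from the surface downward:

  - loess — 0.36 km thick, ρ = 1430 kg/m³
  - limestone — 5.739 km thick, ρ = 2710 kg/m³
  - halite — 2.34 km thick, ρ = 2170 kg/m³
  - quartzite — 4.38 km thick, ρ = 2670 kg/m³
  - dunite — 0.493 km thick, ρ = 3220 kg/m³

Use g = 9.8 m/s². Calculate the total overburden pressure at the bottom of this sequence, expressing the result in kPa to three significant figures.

loess: 1430 kg/m³ × 9.8 m/s² × 360 m = 5.045×10^6 Pa = 5045 kPa
limestone: 2710 kg/m³ × 9.8 m/s² × 5739 m = 1.524×10^8 Pa = 1.524×10^5 kPa
halite: 2170 kg/m³ × 9.8 m/s² × 2340 m = 4.976×10^7 Pa = 49762 kPa
quartzite: 2670 kg/m³ × 9.8 m/s² × 4380 m = 1.146×10^8 Pa = 1.146×10^5 kPa
dunite: 3220 kg/m³ × 9.8 m/s² × 493 m = 1.556×10^7 Pa = 15557 kPa
Total = 5045 + 1.524×10^5 + 49762 + 1.146×10^5 + 15557 = 3.3739×10^5 kPa

337000 kPa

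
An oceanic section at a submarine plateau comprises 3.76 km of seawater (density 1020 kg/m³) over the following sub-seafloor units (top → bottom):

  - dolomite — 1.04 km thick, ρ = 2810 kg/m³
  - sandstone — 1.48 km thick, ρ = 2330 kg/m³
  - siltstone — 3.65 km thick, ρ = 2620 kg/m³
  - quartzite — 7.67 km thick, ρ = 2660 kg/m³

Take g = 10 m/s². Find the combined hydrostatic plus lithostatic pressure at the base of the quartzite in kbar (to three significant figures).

seawater: 1020 kg/m³ × 10 m/s² × 3760 m = 3.835×10^7 Pa = 0.3835 kbar
dolomite: 2810 kg/m³ × 10 m/s² × 1040 m = 2.922×10^7 Pa = 0.2922 kbar
sandstone: 2330 kg/m³ × 10 m/s² × 1480 m = 3.448×10^7 Pa = 0.3448 kbar
siltstone: 2620 kg/m³ × 10 m/s² × 3650 m = 9.563×10^7 Pa = 0.9563 kbar
quartzite: 2660 kg/m³ × 10 m/s² × 7670 m = 2.040×10^8 Pa = 2.040 kbar
Total = 0.3835 + 0.2922 + 0.3448 + 0.9563 + 2.040 = 4.0171 kbar

4.02 kbar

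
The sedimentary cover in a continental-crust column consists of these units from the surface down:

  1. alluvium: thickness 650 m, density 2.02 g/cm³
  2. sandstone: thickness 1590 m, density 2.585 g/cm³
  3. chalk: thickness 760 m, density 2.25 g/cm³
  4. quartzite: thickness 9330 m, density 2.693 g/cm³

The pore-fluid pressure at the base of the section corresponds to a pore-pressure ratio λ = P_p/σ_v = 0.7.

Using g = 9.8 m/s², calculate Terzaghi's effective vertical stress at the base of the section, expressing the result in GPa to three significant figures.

Overburden (lithostatic) stress σ_v:
alluvium: 2020 kg/m³ × 9.8 m/s² × 650 m = 1.287×10^7 Pa = 12.87 MPa
sandstone: 2585 kg/m³ × 9.8 m/s² × 1590 m = 4.028×10^7 Pa = 40.28 MPa
chalk: 2250 kg/m³ × 9.8 m/s² × 760 m = 1.676×10^7 Pa = 16.76 MPa
quartzite: 2693 kg/m³ × 9.8 m/s² × 9330 m = 2.462×10^8 Pa = 246.2 MPa
Total = 12.87 + 40.28 + 16.76 + 246.2 = 316.14 MPa
Pore pressure P_p = λ·σ_v = 0.7 × 316.1 MPa = 221.3 MPa
Effective stress σ' = σ_v − P_p = 316.1 − 221.3 = 94.841 MPa = 0.094841 GPa

0.0948 GPa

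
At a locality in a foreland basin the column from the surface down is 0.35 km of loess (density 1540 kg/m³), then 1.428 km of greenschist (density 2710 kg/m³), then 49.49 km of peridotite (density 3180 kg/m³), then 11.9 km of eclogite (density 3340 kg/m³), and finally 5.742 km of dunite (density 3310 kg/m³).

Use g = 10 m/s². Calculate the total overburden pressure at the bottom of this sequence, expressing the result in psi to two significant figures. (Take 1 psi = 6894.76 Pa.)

loess: 1540 kg/m³ × 10 m/s² × 350 m = 5.390×10^6 Pa = 781.8 psi
greenschist: 2710 kg/m³ × 10 m/s² × 1428 m = 3.870×10^7 Pa = 5613 psi
peridotite: 3180 kg/m³ × 10 m/s² × 49490 m = 1.574×10^9 Pa = 2.283×10^5 psi
eclogite: 3340 kg/m³ × 10 m/s² × 11900 m = 3.975×10^8 Pa = 57647 psi
dunite: 3310 kg/m³ × 10 m/s² × 5742 m = 1.901×10^8 Pa = 27566 psi
Total = 781.8 + 5613 + 2.283×10^5 + 57647 + 27566 = 3.1986×10^5 psi

320000 psi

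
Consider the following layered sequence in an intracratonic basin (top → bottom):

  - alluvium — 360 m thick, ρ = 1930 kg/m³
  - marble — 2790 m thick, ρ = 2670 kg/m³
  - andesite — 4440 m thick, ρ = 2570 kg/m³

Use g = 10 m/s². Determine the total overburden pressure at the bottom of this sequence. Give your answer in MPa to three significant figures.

196 MPa

alluvium: 1930 kg/m³ × 10 m/s² × 360 m = 6.948×10^6 Pa = 6.948 MPa
marble: 2670 kg/m³ × 10 m/s² × 2790 m = 7.449×10^7 Pa = 74.49 MPa
andesite: 2570 kg/m³ × 10 m/s² × 4440 m = 1.141×10^8 Pa = 114.1 MPa
Total = 6.948 + 74.49 + 114.1 = 195.55 MPa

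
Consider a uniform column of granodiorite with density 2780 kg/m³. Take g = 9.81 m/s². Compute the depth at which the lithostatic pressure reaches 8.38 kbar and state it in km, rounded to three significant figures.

h = P/(ρg) = 8.38 kbar / (2780 kg/m³ × 9.81 m/s²) = 8.380×10^8 Pa / 27272 Pa/m = 30728 m
= 30.728 km

30.7 km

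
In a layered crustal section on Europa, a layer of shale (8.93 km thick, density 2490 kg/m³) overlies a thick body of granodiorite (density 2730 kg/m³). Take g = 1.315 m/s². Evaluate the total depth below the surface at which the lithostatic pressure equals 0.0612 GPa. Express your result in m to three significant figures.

Pressure at base of upper layers: 2490×1.315×8930 = 2.924×10^7 Pa = 0.02924 GPa
Remaining pressure to be supplied by granodiorite: 6.120×10^7 − 2.924×10^7 = 3.196×10^7 Pa
Additional depth in granodiorite = 3.196×10^7 Pa / (2730 kg/m³ × 1.315 m/s²) = 8902.6 m
Total depth = 8930 m + 8902.6 m = 17833 m

17800 m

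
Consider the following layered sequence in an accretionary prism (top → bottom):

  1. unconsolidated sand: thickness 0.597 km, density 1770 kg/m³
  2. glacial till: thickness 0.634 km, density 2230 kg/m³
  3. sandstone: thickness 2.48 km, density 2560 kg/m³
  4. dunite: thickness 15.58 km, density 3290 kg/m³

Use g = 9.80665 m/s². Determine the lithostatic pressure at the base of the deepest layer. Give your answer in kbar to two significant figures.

5.9 kbar

unconsolidated sand: 1770 kg/m³ × 9.80665 m/s² × 597 m = 1.036×10^7 Pa = 0.1036 kbar
glacial till: 2230 kg/m³ × 9.80665 m/s² × 634 m = 1.386×10^7 Pa = 0.1386 kbar
sandstone: 2560 kg/m³ × 9.80665 m/s² × 2480 m = 6.226×10^7 Pa = 0.6226 kbar
dunite: 3290 kg/m³ × 9.80665 m/s² × 15580 m = 5.027×10^8 Pa = 5.027 kbar
Total = 0.1036 + 0.1386 + 0.6226 + 5.027 = 5.8916 kbar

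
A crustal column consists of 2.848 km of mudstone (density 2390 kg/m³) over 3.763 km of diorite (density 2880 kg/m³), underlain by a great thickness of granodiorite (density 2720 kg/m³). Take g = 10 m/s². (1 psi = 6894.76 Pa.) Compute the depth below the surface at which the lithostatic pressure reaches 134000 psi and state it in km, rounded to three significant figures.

Pressure at base of upper layers: 2390×10×2848 + 2880×10×3763 = 1.764×10^8 Pa = 25591 psi
Remaining pressure to be supplied by granodiorite: 9.239×10^8 − 1.764×10^8 = 7.475×10^8 Pa
Additional depth in granodiorite = 7.475×10^8 Pa / (2720 kg/m³ × 10 m/s²) = 27480 m
Total depth = 6611 m + 27480 m = 34091 m
= 34.091 km

34.1 km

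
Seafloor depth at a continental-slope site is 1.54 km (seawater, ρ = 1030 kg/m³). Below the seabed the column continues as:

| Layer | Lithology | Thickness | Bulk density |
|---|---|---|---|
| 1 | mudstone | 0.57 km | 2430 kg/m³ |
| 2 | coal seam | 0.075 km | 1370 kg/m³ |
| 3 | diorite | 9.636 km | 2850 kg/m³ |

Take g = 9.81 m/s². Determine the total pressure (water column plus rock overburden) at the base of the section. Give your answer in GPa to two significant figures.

0.30 GPa

seawater: 1030 kg/m³ × 9.81 m/s² × 1540 m = 1.556×10^7 Pa = 0.01556 GPa
mudstone: 2430 kg/m³ × 9.81 m/s² × 570 m = 1.359×10^7 Pa = 0.01359 GPa
coal seam: 1370 kg/m³ × 9.81 m/s² × 75 m = 1.008×10^6 Pa = 1.008×10^-3 GPa
diorite: 2850 kg/m³ × 9.81 m/s² × 9636 m = 2.694×10^8 Pa = 0.2694 GPa
Total = 0.01556 + 0.01359 + 1.008×10^-3 + 0.2694 = 0.29956 GPa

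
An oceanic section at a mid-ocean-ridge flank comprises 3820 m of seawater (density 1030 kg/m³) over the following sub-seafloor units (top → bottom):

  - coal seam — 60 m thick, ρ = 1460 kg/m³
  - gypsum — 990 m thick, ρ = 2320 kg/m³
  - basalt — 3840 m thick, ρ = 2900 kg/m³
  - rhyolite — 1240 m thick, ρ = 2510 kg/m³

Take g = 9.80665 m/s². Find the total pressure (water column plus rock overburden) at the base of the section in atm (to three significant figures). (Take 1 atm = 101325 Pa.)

1990 atm

seawater: 1030 kg/m³ × 9.80665 m/s² × 3820 m = 3.859×10^7 Pa = 380.8 atm
coal seam: 1460 kg/m³ × 9.80665 m/s² × 60 m = 8.591×10^5 Pa = 8.478 atm
gypsum: 2320 kg/m³ × 9.80665 m/s² × 990 m = 2.252×10^7 Pa = 222.3 atm
basalt: 2900 kg/m³ × 9.80665 m/s² × 3840 m = 1.092×10^8 Pa = 1078 atm
rhyolite: 2510 kg/m³ × 9.80665 m/s² × 1240 m = 3.052×10^7 Pa = 301.2 atm
Total = 380.8 + 8.478 + 222.3 + 1078 + 301.2 = 1990.6 atm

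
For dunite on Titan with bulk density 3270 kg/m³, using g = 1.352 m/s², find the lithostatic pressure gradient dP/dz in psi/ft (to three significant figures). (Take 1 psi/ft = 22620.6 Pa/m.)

0.195 psi/ft

dP/dz = ρg = 3270 kg/m³ × 1.352 m/s² = 4421.0 Pa/m
= 4421.0 Pa/m × (1 psi/ft / 22621 Pa/m) = 0.19544 psi/ft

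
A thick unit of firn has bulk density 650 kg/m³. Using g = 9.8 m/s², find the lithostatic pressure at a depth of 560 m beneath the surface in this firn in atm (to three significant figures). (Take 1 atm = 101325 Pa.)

firn: 650 kg/m³ × 9.8 m/s² × 560 m = 3.567×10^6 Pa = 35.21 atm

35.2 atm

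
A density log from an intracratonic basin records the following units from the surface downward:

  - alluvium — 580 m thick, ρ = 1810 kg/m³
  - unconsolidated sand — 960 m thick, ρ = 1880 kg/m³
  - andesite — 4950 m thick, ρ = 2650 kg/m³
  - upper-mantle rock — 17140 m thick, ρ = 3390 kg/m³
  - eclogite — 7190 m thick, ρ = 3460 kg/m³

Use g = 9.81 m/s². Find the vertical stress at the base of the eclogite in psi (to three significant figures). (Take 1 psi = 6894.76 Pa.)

141000 psi

alluvium: 1810 kg/m³ × 9.81 m/s² × 580 m = 1.030×10^7 Pa = 1494 psi
unconsolidated sand: 1880 kg/m³ × 9.81 m/s² × 960 m = 1.771×10^7 Pa = 2568 psi
andesite: 2650 kg/m³ × 9.81 m/s² × 4950 m = 1.287×10^8 Pa = 18664 psi
upper-mantle rock: 3390 kg/m³ × 9.81 m/s² × 17140 m = 5.700×10^8 Pa = 82672 psi
eclogite: 3460 kg/m³ × 9.81 m/s² × 7190 m = 2.440×10^8 Pa = 35396 psi
Total = 1494 + 2568 + 18664 + 82672 + 35396 = 1.4079×10^5 psi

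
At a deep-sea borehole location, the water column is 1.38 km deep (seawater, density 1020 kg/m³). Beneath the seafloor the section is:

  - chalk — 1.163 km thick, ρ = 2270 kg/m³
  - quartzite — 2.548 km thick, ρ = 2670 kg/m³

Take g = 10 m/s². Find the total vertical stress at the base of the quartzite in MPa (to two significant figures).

seawater: 1020 kg/m³ × 10 m/s² × 1380 m = 1.408×10^7 Pa = 14.08 MPa
chalk: 2270 kg/m³ × 10 m/s² × 1163 m = 2.640×10^7 Pa = 26.40 MPa
quartzite: 2670 kg/m³ × 10 m/s² × 2548 m = 6.803×10^7 Pa = 68.03 MPa
Total = 14.08 + 26.40 + 68.03 = 108.51 MPa

110 MPa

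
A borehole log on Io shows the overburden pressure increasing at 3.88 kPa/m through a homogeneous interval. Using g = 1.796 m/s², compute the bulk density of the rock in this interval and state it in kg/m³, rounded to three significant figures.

2160 kg/m³

ρ = (dP/dz)/g = 3.88 kPa/m / 1.796 m/s² = 3880.0 Pa/m / 1.796 m/s² = 2160.4 kg/m³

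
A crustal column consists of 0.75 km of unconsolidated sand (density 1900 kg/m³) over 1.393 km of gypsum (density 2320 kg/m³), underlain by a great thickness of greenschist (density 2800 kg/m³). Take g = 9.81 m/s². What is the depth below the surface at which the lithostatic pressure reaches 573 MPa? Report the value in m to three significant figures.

Pressure at base of upper layers: 1900×9.81×750 + 2320×9.81×1393 = 4.568×10^7 Pa = 45.68 MPa
Remaining pressure to be supplied by greenschist: 5.730×10^8 − 4.568×10^7 = 5.273×10^8 Pa
Additional depth in greenschist = 5.273×10^8 Pa / (2800 kg/m³ × 9.81 m/s²) = 19198 m
Total depth = 2143 m + 19198 m = 21341 m

21300 m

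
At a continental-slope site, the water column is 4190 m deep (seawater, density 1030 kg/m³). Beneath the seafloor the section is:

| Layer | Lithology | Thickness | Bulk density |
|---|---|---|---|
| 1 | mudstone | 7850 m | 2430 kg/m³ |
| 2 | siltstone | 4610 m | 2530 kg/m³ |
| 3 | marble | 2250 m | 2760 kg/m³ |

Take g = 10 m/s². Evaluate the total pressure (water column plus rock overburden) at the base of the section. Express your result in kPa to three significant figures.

seawater: 1030 kg/m³ × 10 m/s² × 4190 m = 4.316×10^7 Pa = 43157 kPa
mudstone: 2430 kg/m³ × 10 m/s² × 7850 m = 1.908×10^8 Pa = 1.908×10^5 kPa
siltstone: 2530 kg/m³ × 10 m/s² × 4610 m = 1.166×10^8 Pa = 1.166×10^5 kPa
marble: 2760 kg/m³ × 10 m/s² × 2250 m = 6.210×10^7 Pa = 62100 kPa
Total = 43157 + 1.908×10^5 + 1.166×10^5 + 62100 = 4.1265×10^5 kPa

413000 kPa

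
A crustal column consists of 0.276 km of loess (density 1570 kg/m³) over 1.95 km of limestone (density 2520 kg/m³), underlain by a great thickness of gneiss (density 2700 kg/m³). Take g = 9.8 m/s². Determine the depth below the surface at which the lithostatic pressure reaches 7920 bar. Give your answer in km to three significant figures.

Pressure at base of upper layers: 1570×9.8×276 + 2520×9.8×1950 = 5.240×10^7 Pa = 524.0 bar
Remaining pressure to be supplied by gneiss: 7.920×10^8 − 5.240×10^7 = 7.396×10^8 Pa
Additional depth in gneiss = 7.396×10^8 Pa / (2700 kg/m³ × 9.8 m/s²) = 27951 m
Total depth = 2226 m + 27951 m = 30177 m
= 30.177 km

30.2 km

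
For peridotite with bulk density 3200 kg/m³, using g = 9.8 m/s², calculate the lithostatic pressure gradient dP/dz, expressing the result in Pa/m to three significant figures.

31400 Pa/m

dP/dz = ρg = 3200 kg/m³ × 9.8 m/s² = 31360 Pa/m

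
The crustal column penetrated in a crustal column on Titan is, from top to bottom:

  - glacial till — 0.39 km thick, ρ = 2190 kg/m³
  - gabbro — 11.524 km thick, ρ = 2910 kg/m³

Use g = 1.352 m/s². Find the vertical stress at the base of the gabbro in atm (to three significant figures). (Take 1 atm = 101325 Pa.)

459 atm

glacial till: 2190 kg/m³ × 1.352 m/s² × 390 m = 1.155×10^6 Pa = 11.40 atm
gabbro: 2910 kg/m³ × 1.352 m/s² × 11524 m = 4.534×10^7 Pa = 447.5 atm
Total = 11.40 + 447.5 = 458.86 atm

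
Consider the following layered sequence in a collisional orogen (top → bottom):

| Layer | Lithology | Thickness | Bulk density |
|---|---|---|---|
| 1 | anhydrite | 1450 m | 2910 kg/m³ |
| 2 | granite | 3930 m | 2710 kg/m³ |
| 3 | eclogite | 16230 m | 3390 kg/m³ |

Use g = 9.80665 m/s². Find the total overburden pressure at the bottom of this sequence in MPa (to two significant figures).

anhydrite: 2910 kg/m³ × 9.80665 m/s² × 1450 m = 4.138×10^7 Pa = 41.38 MPa
granite: 2710 kg/m³ × 9.80665 m/s² × 3930 m = 1.044×10^8 Pa = 104.4 MPa
eclogite: 3390 kg/m³ × 9.80665 m/s² × 16230 m = 5.396×10^8 Pa = 539.6 MPa
Total = 41.38 + 104.4 + 539.6 = 685.38 MPa

690 MPa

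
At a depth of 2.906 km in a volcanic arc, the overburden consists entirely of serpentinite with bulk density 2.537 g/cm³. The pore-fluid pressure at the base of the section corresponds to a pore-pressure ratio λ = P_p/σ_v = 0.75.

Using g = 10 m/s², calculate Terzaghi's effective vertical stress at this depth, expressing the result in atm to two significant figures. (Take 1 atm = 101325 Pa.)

Overburden (lithostatic) stress σ_v:
serpentinite: 2537 kg/m³ × 10 m/s² × 2906 m = 7.373×10^7 Pa = 73.73 MPa
Pore pressure P_p = λ·σ_v = 0.75 × 73.73 MPa = 55.29 MPa
Effective stress σ' = σ_v − P_p = 73.73 − 55.29 = 18.431 MPa = 181.90 atm

180 atm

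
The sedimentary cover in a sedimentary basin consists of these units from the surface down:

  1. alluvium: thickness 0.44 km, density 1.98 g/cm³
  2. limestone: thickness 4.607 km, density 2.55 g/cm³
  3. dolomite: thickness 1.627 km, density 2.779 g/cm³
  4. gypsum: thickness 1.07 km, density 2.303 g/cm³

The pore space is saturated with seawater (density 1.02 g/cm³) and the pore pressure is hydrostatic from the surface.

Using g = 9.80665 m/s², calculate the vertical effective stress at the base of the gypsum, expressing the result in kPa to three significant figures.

Overburden (lithostatic) stress σ_v:
alluvium: 1980 kg/m³ × 9.80665 m/s² × 440 m = 8.544×10^6 Pa = 8.544 MPa
limestone: 2550 kg/m³ × 9.80665 m/s² × 4607 m = 1.152×10^8 Pa = 115.2 MPa
dolomite: 2779 kg/m³ × 9.80665 m/s² × 1627 m = 4.434×10^7 Pa = 44.34 MPa
gypsum: 2303 kg/m³ × 9.80665 m/s² × 1070 m = 2.417×10^7 Pa = 24.17 MPa
Total = 8.544 + 115.2 + 44.34 + 24.17 = 192.26 MPa
Pore pressure P_p = 1020 kg/m³ × 9.80665 m/s² × 7744 m = 7.746×10^7 Pa = 77.46 MPa
Effective stress σ' = σ_v − P_p = 192.3 − 77.46 = 114.79 MPa = 1.1479×10^5 kPa

115000 kPa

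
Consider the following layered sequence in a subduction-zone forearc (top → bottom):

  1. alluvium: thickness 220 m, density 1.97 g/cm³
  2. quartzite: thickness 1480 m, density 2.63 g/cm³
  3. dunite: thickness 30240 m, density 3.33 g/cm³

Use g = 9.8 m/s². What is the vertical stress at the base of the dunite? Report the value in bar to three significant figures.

alluvium: 1970 kg/m³ × 9.8 m/s² × 220 m = 4.247×10^6 Pa = 42.47 bar
quartzite: 2630 kg/m³ × 9.8 m/s² × 1480 m = 3.815×10^7 Pa = 381.5 bar
dunite: 3330 kg/m³ × 9.8 m/s² × 30240 m = 9.869×10^8 Pa = 9869 bar
Total = 42.47 + 381.5 + 9869 = 10292 bar

10300 bar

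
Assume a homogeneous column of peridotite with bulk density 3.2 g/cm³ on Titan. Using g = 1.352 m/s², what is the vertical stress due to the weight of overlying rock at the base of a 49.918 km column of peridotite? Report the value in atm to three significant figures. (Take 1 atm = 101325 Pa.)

2130 atm

peridotite: 3200 kg/m³ × 1.352 m/s² × 49918 m = 2.160×10^8 Pa = 2131 atm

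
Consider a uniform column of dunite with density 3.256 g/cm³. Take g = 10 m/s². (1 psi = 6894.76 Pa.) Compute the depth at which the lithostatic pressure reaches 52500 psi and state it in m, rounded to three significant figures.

h = P/(ρg) = 52500 psi / (3256 kg/m³ × 10 m/s²) = 3.620×10^8 Pa / 32560 Pa/m = 11117 m

11100 m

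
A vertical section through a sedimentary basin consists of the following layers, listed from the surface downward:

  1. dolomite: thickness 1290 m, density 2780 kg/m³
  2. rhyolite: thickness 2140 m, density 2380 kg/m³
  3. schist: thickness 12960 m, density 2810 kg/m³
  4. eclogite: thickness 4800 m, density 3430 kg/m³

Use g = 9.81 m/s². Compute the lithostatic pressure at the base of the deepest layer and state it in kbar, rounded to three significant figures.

dolomite: 2780 kg/m³ × 9.81 m/s² × 1290 m = 3.518×10^7 Pa = 0.3518 kbar
rhyolite: 2380 kg/m³ × 9.81 m/s² × 2140 m = 4.996×10^7 Pa = 0.4996 kbar
schist: 2810 kg/m³ × 9.81 m/s² × 12960 m = 3.573×10^8 Pa = 3.573 kbar
eclogite: 3430 kg/m³ × 9.81 m/s² × 4800 m = 1.615×10^8 Pa = 1.615 kbar
Total = 0.3518 + 0.4996 + 3.573 + 1.615 = 6.0391 kbar

6.04 kbar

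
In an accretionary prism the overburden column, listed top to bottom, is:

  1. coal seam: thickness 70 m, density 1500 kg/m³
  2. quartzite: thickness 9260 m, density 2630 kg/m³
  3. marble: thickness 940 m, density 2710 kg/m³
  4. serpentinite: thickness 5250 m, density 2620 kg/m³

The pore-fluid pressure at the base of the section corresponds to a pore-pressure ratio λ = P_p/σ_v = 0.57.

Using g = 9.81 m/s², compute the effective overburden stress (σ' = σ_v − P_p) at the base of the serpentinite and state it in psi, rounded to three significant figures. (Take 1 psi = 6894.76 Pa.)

Overburden (lithostatic) stress σ_v:
coal seam: 1500 kg/m³ × 9.81 m/s² × 70 m = 1.030×10^6 Pa = 1.030 MPa
quartzite: 2630 kg/m³ × 9.81 m/s² × 9260 m = 2.389×10^8 Pa = 238.9 MPa
marble: 2710 kg/m³ × 9.81 m/s² × 940 m = 2.499×10^7 Pa = 24.99 MPa
serpentinite: 2620 kg/m³ × 9.81 m/s² × 5250 m = 1.349×10^8 Pa = 134.9 MPa
Total = 1.030 + 238.9 + 24.99 + 134.9 = 399.87 MPa
Pore pressure P_p = λ·σ_v = 0.57 × 399.9 MPa = 227.9 MPa
Effective stress σ' = σ_v − P_p = 399.9 − 227.9 = 171.94 MPa = 24938 psi

24900 psi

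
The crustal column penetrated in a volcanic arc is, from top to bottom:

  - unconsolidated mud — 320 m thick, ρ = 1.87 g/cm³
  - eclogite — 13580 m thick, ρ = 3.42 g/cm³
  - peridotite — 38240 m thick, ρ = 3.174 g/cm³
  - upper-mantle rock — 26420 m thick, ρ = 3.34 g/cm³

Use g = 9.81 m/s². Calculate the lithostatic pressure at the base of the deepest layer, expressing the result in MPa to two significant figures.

2500 MPa

unconsolidated mud: 1870 kg/m³ × 9.81 m/s² × 320 m = 5.870×10^6 Pa = 5.870 MPa
eclogite: 3420 kg/m³ × 9.81 m/s² × 13580 m = 4.556×10^8 Pa = 455.6 MPa
peridotite: 3174 kg/m³ × 9.81 m/s² × 38240 m = 1.191×10^9 Pa = 1191 MPa
upper-mantle rock: 3340 kg/m³ × 9.81 m/s² × 26420 m = 8.657×10^8 Pa = 865.7 MPa
Total = 5.870 + 455.6 + 1191 + 865.7 = 2517.8 MPa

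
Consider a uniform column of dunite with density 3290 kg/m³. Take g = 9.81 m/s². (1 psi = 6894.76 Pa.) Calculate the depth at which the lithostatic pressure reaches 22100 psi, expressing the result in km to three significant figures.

h = P/(ρg) = 22100 psi / (3290 kg/m³ × 9.81 m/s²) = 1.524×10^8 Pa / 32275 Pa/m = 4721.1 m
= 4.7211 km

4.72 km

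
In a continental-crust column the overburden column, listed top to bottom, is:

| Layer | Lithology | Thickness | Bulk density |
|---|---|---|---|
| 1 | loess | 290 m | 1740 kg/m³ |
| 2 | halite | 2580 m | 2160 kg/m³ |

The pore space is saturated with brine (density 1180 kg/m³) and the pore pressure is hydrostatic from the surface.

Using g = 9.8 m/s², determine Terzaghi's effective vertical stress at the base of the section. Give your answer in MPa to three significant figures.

26.4 MPa

Overburden (lithostatic) stress σ_v:
loess: 1740 kg/m³ × 9.8 m/s² × 290 m = 4.945×10^6 Pa = 4.945 MPa
halite: 2160 kg/m³ × 9.8 m/s² × 2580 m = 5.461×10^7 Pa = 54.61 MPa
Total = 4.945 + 54.61 = 59.559 MPa
Pore pressure P_p = 1180 kg/m³ × 9.8 m/s² × 2870 m = 3.319×10^7 Pa = 33.19 MPa
Effective stress σ' = σ_v − P_p = 59.56 − 33.19 = 26.370 MPa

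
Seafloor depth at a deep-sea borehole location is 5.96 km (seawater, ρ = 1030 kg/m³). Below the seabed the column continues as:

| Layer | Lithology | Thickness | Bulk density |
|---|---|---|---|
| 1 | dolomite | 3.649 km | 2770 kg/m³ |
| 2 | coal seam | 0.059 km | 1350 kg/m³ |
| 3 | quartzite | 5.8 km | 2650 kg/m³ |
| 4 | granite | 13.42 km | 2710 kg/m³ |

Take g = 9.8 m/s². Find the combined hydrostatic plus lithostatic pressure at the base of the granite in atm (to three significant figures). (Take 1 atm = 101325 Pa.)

6580 atm

seawater: 1030 kg/m³ × 9.8 m/s² × 5960 m = 6.016×10^7 Pa = 593.7 atm
dolomite: 2770 kg/m³ × 9.8 m/s² × 3649 m = 9.906×10^7 Pa = 977.6 atm
coal seam: 1350 kg/m³ × 9.8 m/s² × 59 m = 7.806×10^5 Pa = 7.704 atm
quartzite: 2650 kg/m³ × 9.8 m/s² × 5800 m = 1.506×10^8 Pa = 1487 atm
granite: 2710 kg/m³ × 9.8 m/s² × 13420 m = 3.564×10^8 Pa = 3517 atm
Total = 593.7 + 977.6 + 7.704 + 1487 + 3517 = 6583.1 atm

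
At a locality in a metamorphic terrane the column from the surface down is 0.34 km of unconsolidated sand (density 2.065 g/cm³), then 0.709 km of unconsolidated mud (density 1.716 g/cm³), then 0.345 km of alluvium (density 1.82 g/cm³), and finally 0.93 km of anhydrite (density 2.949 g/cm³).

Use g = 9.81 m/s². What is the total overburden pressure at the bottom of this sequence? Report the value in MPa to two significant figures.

unconsolidated sand: 2065 kg/m³ × 9.81 m/s² × 340 m = 6.888×10^6 Pa = 6.888 MPa
unconsolidated mud: 1716 kg/m³ × 9.81 m/s² × 709 m = 1.194×10^7 Pa = 11.94 MPa
alluvium: 1820 kg/m³ × 9.81 m/s² × 345 m = 6.160×10^6 Pa = 6.160 MPa
anhydrite: 2949 kg/m³ × 9.81 m/s² × 930 m = 2.690×10^7 Pa = 26.90 MPa
Total = 6.888 + 11.94 + 6.160 + 26.90 = 51.887 MPa

52 MPa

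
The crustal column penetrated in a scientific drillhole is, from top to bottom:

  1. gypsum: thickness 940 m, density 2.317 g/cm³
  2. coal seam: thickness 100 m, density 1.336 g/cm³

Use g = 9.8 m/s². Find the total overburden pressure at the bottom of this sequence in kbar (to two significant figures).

0.23 kbar

gypsum: 2317 kg/m³ × 9.8 m/s² × 940 m = 2.134×10^7 Pa = 0.2134 kbar
coal seam: 1336 kg/m³ × 9.8 m/s² × 100 m = 1.309×10^6 Pa = 0.01309 kbar
Total = 0.2134 + 0.01309 = 0.22653 kbar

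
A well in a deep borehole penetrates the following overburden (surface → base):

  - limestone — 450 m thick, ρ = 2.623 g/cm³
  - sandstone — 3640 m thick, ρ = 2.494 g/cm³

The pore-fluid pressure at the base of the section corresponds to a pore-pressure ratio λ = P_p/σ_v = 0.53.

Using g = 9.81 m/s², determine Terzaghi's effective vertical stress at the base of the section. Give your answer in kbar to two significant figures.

0.47 kbar

Overburden (lithostatic) stress σ_v:
limestone: 2623 kg/m³ × 9.81 m/s² × 450 m = 1.158×10^7 Pa = 11.58 MPa
sandstone: 2494 kg/m³ × 9.81 m/s² × 3640 m = 8.906×10^7 Pa = 89.06 MPa
Total = 11.58 + 89.06 = 100.64 MPa
Pore pressure P_p = λ·σ_v = 0.53 × 100.6 MPa = 53.34 MPa
Effective stress σ' = σ_v − P_p = 100.6 − 53.34 = 47.299 MPa = 0.47299 kbar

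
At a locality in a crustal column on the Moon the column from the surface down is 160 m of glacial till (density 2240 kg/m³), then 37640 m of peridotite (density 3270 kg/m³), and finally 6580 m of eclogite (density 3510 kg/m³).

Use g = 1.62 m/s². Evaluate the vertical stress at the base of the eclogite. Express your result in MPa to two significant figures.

glacial till: 2240 kg/m³ × 1.62 m/s² × 160 m = 5.806×10^5 Pa = 0.5806 MPa
peridotite: 3270 kg/m³ × 1.62 m/s² × 37640 m = 1.994×10^8 Pa = 199.4 MPa
eclogite: 3510 kg/m³ × 1.62 m/s² × 6580 m = 3.742×10^7 Pa = 37.42 MPa
Total = 0.5806 + 199.4 + 37.42 = 237.39 MPa

240 MPa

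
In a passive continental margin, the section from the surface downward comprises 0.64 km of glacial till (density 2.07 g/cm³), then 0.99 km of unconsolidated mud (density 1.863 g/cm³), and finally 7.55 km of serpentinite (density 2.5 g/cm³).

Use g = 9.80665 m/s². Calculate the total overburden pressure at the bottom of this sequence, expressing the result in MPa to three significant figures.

glacial till: 2070 kg/m³ × 9.80665 m/s² × 640 m = 1.299×10^7 Pa = 12.99 MPa
unconsolidated mud: 1863 kg/m³ × 9.80665 m/s² × 990 m = 1.809×10^7 Pa = 18.09 MPa
serpentinite: 2500 kg/m³ × 9.80665 m/s² × 7550 m = 1.851×10^8 Pa = 185.1 MPa
Total = 12.99 + 18.09 + 185.1 = 216.18 MPa

216 MPa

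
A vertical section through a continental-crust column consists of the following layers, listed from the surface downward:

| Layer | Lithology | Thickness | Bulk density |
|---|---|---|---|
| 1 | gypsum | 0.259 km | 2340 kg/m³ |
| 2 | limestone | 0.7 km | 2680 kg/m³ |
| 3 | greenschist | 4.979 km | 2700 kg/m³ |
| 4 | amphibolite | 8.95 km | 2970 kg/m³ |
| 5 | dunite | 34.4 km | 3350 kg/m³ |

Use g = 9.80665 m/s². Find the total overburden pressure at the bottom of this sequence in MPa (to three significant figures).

gypsum: 2340 kg/m³ × 9.80665 m/s² × 259 m = 5.943×10^6 Pa = 5.943 MPa
limestone: 2680 kg/m³ × 9.80665 m/s² × 700 m = 1.840×10^7 Pa = 18.40 MPa
greenschist: 2700 kg/m³ × 9.80665 m/s² × 4979 m = 1.318×10^8 Pa = 131.8 MPa
amphibolite: 2970 kg/m³ × 9.80665 m/s² × 8950 m = 2.607×10^8 Pa = 260.7 MPa
dunite: 3350 kg/m³ × 9.80665 m/s² × 34400 m = 1.130×10^9 Pa = 1130 MPa
Total = 5.943 + 18.40 + 131.8 + 260.7 + 1130 = 1547.0 MPa

1550 MPa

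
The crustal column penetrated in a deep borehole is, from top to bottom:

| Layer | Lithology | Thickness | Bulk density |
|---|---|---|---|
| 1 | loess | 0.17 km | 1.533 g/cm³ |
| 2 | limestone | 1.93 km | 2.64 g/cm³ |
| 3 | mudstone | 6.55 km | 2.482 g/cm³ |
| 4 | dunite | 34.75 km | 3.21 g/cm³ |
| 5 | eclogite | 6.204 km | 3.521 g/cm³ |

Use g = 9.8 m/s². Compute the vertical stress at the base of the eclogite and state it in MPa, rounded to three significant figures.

loess: 1533 kg/m³ × 9.8 m/s² × 170 m = 2.554×10^6 Pa = 2.554 MPa
limestone: 2640 kg/m³ × 9.8 m/s² × 1930 m = 4.993×10^7 Pa = 49.93 MPa
mudstone: 2482 kg/m³ × 9.8 m/s² × 6550 m = 1.593×10^8 Pa = 159.3 MPa
dunite: 3210 kg/m³ × 9.8 m/s² × 34750 m = 1.093×10^9 Pa = 1093 MPa
eclogite: 3521 kg/m³ × 9.8 m/s² × 6204 m = 2.141×10^8 Pa = 214.1 MPa
Total = 2.554 + 49.93 + 159.3 + 1093 + 214.1 = 1519.0 MPa

1520 MPa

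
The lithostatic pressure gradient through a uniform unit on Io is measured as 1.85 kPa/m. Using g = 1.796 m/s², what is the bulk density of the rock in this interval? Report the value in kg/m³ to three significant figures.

1030 kg/m³

ρ = (dP/dz)/g = 1.85 kPa/m / 1.796 m/s² = 1850.0 Pa/m / 1.796 m/s² = 1030.1 kg/m³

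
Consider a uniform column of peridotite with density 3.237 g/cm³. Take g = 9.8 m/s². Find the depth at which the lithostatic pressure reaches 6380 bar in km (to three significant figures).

20.1 km

h = P/(ρg) = 6380 bar / (3237 kg/m³ × 9.8 m/s²) = 6.380×10^8 Pa / 31723 Pa/m = 20112 m
= 20.112 km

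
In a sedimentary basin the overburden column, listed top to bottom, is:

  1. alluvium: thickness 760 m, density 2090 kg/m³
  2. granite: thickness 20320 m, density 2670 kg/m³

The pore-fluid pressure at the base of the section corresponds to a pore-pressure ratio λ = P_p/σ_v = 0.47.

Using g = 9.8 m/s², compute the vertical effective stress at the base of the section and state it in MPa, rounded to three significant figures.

290 MPa

Overburden (lithostatic) stress σ_v:
alluvium: 2090 kg/m³ × 9.8 m/s² × 760 m = 1.557×10^7 Pa = 15.57 MPa
granite: 2670 kg/m³ × 9.8 m/s² × 20320 m = 5.317×10^8 Pa = 531.7 MPa
Total = 15.57 + 531.7 = 547.26 MPa
Pore pressure P_p = λ·σ_v = 0.47 × 547.3 MPa = 257.2 MPa
Effective stress σ' = σ_v − P_p = 547.3 − 257.2 = 290.05 MPa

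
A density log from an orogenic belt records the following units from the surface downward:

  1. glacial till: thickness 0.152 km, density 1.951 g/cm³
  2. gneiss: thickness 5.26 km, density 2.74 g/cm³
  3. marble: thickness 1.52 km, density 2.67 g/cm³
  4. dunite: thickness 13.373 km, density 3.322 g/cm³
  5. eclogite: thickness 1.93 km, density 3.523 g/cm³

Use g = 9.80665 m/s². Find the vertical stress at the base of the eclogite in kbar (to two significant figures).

6.9 kbar

glacial till: 1951 kg/m³ × 9.80665 m/s² × 152 m = 2.908×10^6 Pa = 0.02908 kbar
gneiss: 2740 kg/m³ × 9.80665 m/s² × 5260 m = 1.413×10^8 Pa = 1.413 kbar
marble: 2670 kg/m³ × 9.80665 m/s² × 1520 m = 3.980×10^7 Pa = 0.3980 kbar
dunite: 3322 kg/m³ × 9.80665 m/s² × 13373 m = 4.357×10^8 Pa = 4.357 kbar
eclogite: 3523 kg/m³ × 9.80665 m/s² × 1930 m = 6.668×10^7 Pa = 0.6668 kbar
Total = 0.02908 + 1.413 + 0.3980 + 4.357 + 0.6668 = 6.8639 kbar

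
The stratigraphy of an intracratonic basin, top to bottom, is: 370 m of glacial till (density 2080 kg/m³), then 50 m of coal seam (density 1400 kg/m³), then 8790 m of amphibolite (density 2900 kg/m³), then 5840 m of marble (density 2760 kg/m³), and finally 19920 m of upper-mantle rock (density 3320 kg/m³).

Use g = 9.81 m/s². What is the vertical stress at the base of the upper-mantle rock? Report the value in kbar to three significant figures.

10.7 kbar

glacial till: 2080 kg/m³ × 9.81 m/s² × 370 m = 7.550×10^6 Pa = 0.07550 kbar
coal seam: 1400 kg/m³ × 9.81 m/s² × 50 m = 6.867×10^5 Pa = 6.867×10^-3 kbar
amphibolite: 2900 kg/m³ × 9.81 m/s² × 8790 m = 2.501×10^8 Pa = 2.501 kbar
marble: 2760 kg/m³ × 9.81 m/s² × 5840 m = 1.581×10^8 Pa = 1.581 kbar
upper-mantle rock: 3320 kg/m³ × 9.81 m/s² × 19920 m = 6.488×10^8 Pa = 6.488 kbar
Total = 0.07550 + 6.867×10^-3 + 2.501 + 1.581 + 6.488 = 10.652 kbar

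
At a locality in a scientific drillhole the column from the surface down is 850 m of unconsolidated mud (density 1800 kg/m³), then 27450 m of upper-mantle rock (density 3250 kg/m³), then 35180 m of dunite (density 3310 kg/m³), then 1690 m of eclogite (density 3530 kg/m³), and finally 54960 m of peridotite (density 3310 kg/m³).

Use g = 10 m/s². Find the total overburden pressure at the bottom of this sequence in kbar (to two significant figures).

40 kbar

unconsolidated mud: 1800 kg/m³ × 10 m/s² × 850 m = 1.530×10^7 Pa = 0.1530 kbar
upper-mantle rock: 3250 kg/m³ × 10 m/s² × 27450 m = 8.921×10^8 Pa = 8.921 kbar
dunite: 3310 kg/m³ × 10 m/s² × 35180 m = 1.164×10^9 Pa = 11.64 kbar
eclogite: 3530 kg/m³ × 10 m/s² × 1690 m = 5.966×10^7 Pa = 0.5966 kbar
peridotite: 3310 kg/m³ × 10 m/s² × 54960 m = 1.819×10^9 Pa = 18.19 kbar
Total = 0.1530 + 8.921 + 11.64 + 0.5966 + 18.19 = 39.507 kbar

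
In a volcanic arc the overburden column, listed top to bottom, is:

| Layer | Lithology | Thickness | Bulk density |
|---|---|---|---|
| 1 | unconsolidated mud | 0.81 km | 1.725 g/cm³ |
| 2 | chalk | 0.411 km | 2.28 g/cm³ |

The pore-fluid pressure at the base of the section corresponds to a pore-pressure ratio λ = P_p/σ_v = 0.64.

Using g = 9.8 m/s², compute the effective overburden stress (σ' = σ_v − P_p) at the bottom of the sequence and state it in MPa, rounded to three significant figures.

8.24 MPa

Overburden (lithostatic) stress σ_v:
unconsolidated mud: 1725 kg/m³ × 9.8 m/s² × 810 m = 1.369×10^7 Pa = 13.69 MPa
chalk: 2280 kg/m³ × 9.8 m/s² × 411 m = 9.183×10^6 Pa = 9.183 MPa
Total = 13.69 + 9.183 = 22.876 MPa
Pore pressure P_p = λ·σ_v = 0.64 × 22.88 MPa = 14.64 MPa
Effective stress σ' = σ_v − P_p = 22.88 − 14.64 = 8.2355 MPa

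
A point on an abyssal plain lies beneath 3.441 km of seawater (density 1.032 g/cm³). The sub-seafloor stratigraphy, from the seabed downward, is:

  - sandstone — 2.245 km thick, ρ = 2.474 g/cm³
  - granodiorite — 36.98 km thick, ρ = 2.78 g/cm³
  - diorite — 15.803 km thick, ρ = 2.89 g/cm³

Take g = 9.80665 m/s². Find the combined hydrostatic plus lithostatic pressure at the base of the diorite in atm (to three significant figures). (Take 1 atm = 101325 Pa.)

seawater: 1032 kg/m³ × 9.80665 m/s² × 3441 m = 3.482×10^7 Pa = 343.7 atm
sandstone: 2474 kg/m³ × 9.80665 m/s² × 2245 m = 5.447×10^7 Pa = 537.6 atm
granodiorite: 2780 kg/m³ × 9.80665 m/s² × 36980 m = 1.008×10^9 Pa = 9950 atm
diorite: 2890 kg/m³ × 9.80665 m/s² × 15803 m = 4.479×10^8 Pa = 4420 atm
Total = 343.7 + 537.6 + 9950 + 4420 = 15251 atm

15300 atm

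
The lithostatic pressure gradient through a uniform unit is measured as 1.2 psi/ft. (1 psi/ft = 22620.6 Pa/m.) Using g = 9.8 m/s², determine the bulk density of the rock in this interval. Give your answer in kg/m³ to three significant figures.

2770 kg/m³

ρ = (dP/dz)/g = 1.2 psi/ft / 9.8 m/s² = 27145 Pa/m / 9.8 m/s² = 2769.9 kg/m³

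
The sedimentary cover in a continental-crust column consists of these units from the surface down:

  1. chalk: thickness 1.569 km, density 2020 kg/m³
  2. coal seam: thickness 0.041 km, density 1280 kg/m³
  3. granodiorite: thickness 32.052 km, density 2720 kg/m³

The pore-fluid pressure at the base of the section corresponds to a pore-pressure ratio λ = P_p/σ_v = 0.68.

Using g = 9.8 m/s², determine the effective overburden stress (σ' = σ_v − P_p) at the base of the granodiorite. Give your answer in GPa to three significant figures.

Overburden (lithostatic) stress σ_v:
chalk: 2020 kg/m³ × 9.8 m/s² × 1569 m = 3.106×10^7 Pa = 31.06 MPa
coal seam: 1280 kg/m³ × 9.8 m/s² × 41 m = 5.143×10^5 Pa = 0.5143 MPa
granodiorite: 2720 kg/m³ × 9.8 m/s² × 32052 m = 8.544×10^8 Pa = 854.4 MPa
Total = 31.06 + 0.5143 + 854.4 = 885.95 MPa
Pore pressure P_p = λ·σ_v = 0.68 × 886.0 MPa = 602.4 MPa
Effective stress σ' = σ_v − P_p = 886.0 − 602.4 = 283.50 MPa = 0.28350 GPa

0.284 GPa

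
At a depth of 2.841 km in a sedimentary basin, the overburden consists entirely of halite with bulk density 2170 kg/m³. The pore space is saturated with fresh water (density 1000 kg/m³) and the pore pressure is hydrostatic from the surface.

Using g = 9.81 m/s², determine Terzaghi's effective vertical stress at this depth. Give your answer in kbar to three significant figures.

0.326 kbar

Overburden (lithostatic) stress σ_v:
halite: 2170 kg/m³ × 9.81 m/s² × 2841 m = 6.048×10^7 Pa = 60.48 MPa
Pore pressure P_p = 1000 kg/m³ × 9.81 m/s² × 2841 m = 2.787×10^7 Pa = 27.87 MPa
Effective stress σ' = σ_v − P_p = 60.48 − 27.87 = 32.608 MPa = 0.32608 kbar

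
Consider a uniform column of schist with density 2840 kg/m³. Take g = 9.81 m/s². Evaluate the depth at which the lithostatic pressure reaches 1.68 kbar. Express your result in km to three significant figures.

h = P/(ρg) = 1.68 kbar / (2840 kg/m³ × 9.81 m/s²) = 1.680×10^8 Pa / 27860 Pa/m = 6030.1 m
= 6.0301 km

6.03 km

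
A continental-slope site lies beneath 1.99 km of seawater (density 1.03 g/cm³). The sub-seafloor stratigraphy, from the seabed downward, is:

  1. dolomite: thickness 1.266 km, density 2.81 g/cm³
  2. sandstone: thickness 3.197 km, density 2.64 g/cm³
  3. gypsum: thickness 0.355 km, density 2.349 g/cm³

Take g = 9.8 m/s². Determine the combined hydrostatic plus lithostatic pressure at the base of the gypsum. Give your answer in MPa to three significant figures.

146 MPa

seawater: 1030 kg/m³ × 9.8 m/s² × 1990 m = 2.009×10^7 Pa = 20.09 MPa
dolomite: 2810 kg/m³ × 9.8 m/s² × 1266 m = 3.486×10^7 Pa = 34.86 MPa
sandstone: 2640 kg/m³ × 9.8 m/s² × 3197 m = 8.271×10^7 Pa = 82.71 MPa
gypsum: 2349 kg/m³ × 9.8 m/s² × 355 m = 8.172×10^6 Pa = 8.172 MPa
Total = 20.09 + 34.86 + 82.71 + 8.172 = 145.84 MPa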